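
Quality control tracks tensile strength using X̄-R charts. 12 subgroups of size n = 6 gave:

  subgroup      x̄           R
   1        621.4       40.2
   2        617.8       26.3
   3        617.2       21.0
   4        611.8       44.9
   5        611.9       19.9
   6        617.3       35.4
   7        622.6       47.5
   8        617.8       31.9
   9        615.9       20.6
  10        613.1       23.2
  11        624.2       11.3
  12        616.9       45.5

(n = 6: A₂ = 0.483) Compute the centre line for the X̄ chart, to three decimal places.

617.325

X̄̄ = (621.4 + 617.8 + 617.2 + 611.8 + 611.9 + 617.3 + 622.6 + 617.8 + 615.9 + 613.1 + 624.2 + 616.9) / 12 = 7407.9000 / 12 = 617.3250
CL = X̄̄ = 617.3250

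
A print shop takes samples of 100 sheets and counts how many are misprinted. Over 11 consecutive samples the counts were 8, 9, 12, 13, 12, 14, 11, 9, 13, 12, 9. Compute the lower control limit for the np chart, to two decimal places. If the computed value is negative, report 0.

1.67

p̄ = Σdᵢ / (k·n) = 122 / (11 × 100) = 0.11091
LCL = np̄ − 3·√(np̄(1−p̄)) = 11.0909 − 3 × 3.1402 = 1.6703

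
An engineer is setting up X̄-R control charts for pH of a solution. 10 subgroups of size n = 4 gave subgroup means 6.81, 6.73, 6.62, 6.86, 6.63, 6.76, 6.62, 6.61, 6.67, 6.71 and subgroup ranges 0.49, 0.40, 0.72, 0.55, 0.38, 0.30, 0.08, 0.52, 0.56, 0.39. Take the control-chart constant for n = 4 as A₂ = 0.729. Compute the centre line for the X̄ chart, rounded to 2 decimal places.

X̄̄ = (6.81 + 6.73 + 6.62 + 6.86 + 6.63 + 6.76 + 6.62 + 6.61 + 6.67 + 6.71) / 10 = 67.0200 / 10 = 6.7020
CL = X̄̄ = 6.7020

6.70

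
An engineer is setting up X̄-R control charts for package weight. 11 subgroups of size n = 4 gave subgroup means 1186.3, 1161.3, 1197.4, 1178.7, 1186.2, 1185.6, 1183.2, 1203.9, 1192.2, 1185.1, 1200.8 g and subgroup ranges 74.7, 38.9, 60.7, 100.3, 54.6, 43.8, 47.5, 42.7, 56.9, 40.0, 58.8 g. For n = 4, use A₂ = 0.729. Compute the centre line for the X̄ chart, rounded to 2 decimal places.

1187.34

X̄̄ = (1186.3 + 1161.3 + 1197.4 + 1178.7 + 1186.2 + 1185.6 + 1183.2 + 1203.9 + 1192.2 + 1185.1 + 1200.8) / 11 = 13060.7000 / 11 = 1187.3364
CL = X̄̄ = 1187.3364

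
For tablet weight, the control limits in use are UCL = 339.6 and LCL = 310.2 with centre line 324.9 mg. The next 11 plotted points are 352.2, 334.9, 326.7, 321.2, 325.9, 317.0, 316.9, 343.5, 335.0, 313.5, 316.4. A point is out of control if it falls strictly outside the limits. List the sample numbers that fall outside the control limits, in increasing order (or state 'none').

1, 8

Compare each point to [310.2, 339.6]: sample 1 = 352.2 > UCL; sample 8 = 343.5 > UCL.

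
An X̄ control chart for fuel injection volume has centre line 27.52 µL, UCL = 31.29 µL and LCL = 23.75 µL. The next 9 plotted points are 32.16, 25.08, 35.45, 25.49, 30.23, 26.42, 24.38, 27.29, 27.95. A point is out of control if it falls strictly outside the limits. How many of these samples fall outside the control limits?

2

Compare each point to [23.75, 31.29]: sample 1 = 32.16 > UCL; sample 3 = 35.45 > UCL.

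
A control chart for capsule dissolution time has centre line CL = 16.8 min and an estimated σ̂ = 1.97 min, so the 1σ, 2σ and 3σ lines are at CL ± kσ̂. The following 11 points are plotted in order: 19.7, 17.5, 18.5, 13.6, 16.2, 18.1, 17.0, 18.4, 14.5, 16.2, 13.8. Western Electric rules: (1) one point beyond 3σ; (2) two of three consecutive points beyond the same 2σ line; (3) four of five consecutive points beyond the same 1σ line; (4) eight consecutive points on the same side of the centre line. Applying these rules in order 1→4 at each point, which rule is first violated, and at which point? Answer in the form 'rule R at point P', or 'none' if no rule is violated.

none

Zone of each point (C = within 1σ̂, B = 1σ̂–2σ̂, A = 2σ̂–3σ̂, * = beyond 3σ̂; sign = side of CL): 1:+B, 2:+C, 3:+C, 4:-B, 5:-C, 6:+C, 7:+C, 8:+C, 9:-B, 10:-C, 11:-B
No rule fires across all 11 points.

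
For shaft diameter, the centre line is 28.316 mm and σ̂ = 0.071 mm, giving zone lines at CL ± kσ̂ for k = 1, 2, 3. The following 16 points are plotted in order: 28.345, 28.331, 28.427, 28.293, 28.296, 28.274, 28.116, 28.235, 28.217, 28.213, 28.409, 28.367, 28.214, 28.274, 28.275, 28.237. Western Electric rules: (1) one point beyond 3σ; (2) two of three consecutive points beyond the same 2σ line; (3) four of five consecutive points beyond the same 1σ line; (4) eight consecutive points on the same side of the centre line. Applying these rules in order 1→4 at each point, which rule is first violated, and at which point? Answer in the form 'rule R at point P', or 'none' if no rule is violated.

Zone of each point (C = within 1σ̂, B = 1σ̂–2σ̂, A = 2σ̂–3σ̂, * = beyond 3σ̂; sign = side of CL): 1:+C, 2:+C, 3:+B, 4:-C, 5:-C, 6:-C, 7:-A, 8:-B, 9:-B, 10:-B, 11:+B, 12:+C, 13:-B, 14:-C, 15:-C, 16:-B
Rule 3 (four of five consecutive points beyond the same 1σ limit) is satisfied at point 10.

rule 3 at point 10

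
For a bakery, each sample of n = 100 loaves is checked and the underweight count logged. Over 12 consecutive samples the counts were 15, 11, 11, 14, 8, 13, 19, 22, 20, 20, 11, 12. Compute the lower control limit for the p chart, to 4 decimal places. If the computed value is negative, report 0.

p̄ = Σdᵢ / (k·n) = 176 / (12 × 100) = 0.14667
LCL = p̄ − 3·√(p̄(1−p̄)/n) = 0.14667 − 3 × 0.03538 = 0.04053

0.0405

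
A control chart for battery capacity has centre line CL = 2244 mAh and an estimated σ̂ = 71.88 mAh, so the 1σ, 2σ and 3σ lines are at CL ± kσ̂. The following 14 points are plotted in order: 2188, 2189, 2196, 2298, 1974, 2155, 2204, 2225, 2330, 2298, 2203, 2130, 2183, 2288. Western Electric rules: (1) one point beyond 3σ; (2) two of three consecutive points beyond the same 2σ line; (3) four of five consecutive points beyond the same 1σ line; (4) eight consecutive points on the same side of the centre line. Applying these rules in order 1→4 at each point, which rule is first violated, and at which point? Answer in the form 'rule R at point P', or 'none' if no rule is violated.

Zone of each point (C = within 1σ̂, B = 1σ̂–2σ̂, A = 2σ̂–3σ̂, * = beyond 3σ̂; sign = side of CL): 1:-C, 2:-C, 3:-C, 4:+C, 5:-*, 6:-B, 7:-C, 8:-C, 9:+B, 10:+C, 11:-C, 12:-B, 13:-C, 14:+C
Rule 1 (one point beyond the 3σ limits) is satisfied at point 5.

rule 1 at point 5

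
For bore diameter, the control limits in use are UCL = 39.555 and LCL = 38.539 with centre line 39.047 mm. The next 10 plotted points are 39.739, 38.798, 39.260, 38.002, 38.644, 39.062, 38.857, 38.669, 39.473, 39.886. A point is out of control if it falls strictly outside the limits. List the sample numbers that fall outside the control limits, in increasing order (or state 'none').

Compare each point to [38.539, 39.555]: sample 1 = 39.739 > UCL; sample 4 = 38.002 < LCL; sample 10 = 39.886 > UCL.

1, 4, 10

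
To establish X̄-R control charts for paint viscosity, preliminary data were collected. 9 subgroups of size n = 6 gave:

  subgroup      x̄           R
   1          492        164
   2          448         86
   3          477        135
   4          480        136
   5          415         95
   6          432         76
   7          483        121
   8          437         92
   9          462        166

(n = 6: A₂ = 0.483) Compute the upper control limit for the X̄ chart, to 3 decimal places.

X̄̄ = (492 + 448 + 477 + 480 + 415 + 432 + 483 + 437 + 462) / 9 = 4126.0000 / 9 = 458.4444
R̄ = (164 + 86 + 135 + 136 + 95 + 76 + 121 + 92 + 166) / 9 = 1071.0000 / 9 = 119.0000
UCL = X̄̄ + A₂·R̄ = 458.4444 + 0.483 × 119.0000 = 515.9214

515.921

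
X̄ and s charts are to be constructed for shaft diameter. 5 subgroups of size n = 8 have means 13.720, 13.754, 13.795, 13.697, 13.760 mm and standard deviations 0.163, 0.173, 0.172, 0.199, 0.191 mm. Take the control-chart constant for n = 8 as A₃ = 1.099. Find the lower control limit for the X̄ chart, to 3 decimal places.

X̄̄ = (13.720 + 13.754 + 13.795 + 13.697 + 13.760) / 5 = 13.7452
s̄ = (0.163 + 0.173 + 0.172 + 0.199 + 0.191) / 5 = 0.1796
LCL = X̄̄ − A₃·s̄ = 13.7452 − 1.099 × 0.1796 = 13.5478

13.548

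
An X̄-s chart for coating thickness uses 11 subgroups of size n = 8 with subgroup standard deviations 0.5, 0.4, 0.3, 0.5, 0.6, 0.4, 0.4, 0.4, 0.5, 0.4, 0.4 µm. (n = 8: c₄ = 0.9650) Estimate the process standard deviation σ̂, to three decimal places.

0.452

s̄ = (0.5 + 0.4 + 0.3 + 0.5 + 0.6 + 0.4 + 0.4 + 0.4 + 0.5 + 0.4 + 0.4) / 11 = 0.4364
σ̂ = s̄ / c₄ = 0.4364 / 0.9650 = 0.4522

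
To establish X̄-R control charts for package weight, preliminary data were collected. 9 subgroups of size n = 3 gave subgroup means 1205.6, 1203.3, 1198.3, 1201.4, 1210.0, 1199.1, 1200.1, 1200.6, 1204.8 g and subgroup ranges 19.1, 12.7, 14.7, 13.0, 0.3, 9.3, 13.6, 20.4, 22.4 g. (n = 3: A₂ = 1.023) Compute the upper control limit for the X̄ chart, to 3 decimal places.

1216.843

X̄̄ = (1205.6 + 1203.3 + 1198.3 + 1201.4 + 1210.0 + 1199.1 + 1200.1 + 1200.6 + 1204.8) / 9 = 10823.2000 / 9 = 1202.5778
R̄ = (19.1 + 12.7 + 14.7 + 13.0 + 0.3 + 9.3 + 13.6 + 20.4 + 22.4) / 9 = 125.5000 / 9 = 13.9444
UCL = X̄̄ + A₂·R̄ = 1202.5778 + 1.023 × 13.9444 = 1216.8429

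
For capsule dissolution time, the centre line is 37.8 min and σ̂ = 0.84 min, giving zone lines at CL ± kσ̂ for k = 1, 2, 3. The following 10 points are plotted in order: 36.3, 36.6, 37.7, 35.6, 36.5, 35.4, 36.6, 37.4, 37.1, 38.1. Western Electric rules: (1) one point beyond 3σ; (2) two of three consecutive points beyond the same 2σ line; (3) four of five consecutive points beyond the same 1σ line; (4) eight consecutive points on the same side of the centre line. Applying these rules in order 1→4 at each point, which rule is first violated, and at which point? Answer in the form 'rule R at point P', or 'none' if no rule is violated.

rule 3 at point 5

Zone of each point (C = within 1σ̂, B = 1σ̂–2σ̂, A = 2σ̂–3σ̂, * = beyond 3σ̂; sign = side of CL): 1:-B, 2:-B, 3:-C, 4:-A, 5:-B, 6:-A, 7:-B, 8:-C, 9:-C, 10:+C
Rule 3 (four of five consecutive points beyond the same 1σ limit) is satisfied at point 5.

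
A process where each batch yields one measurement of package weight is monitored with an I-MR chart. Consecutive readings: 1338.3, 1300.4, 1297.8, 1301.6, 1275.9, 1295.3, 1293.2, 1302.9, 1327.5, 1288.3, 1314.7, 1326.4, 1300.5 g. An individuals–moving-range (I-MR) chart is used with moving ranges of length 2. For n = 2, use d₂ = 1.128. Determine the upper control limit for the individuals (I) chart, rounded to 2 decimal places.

X̄ = (1338.3 + 1300.4 + 1297.8 + 1301.6 + 1275.9 + 1295.3 + 1293.2 + 1302.9 + 1327.5 + 1288.3 + 1314.7 + 1326.4 + 1300.5) / 13 = 1304.8308
Moving ranges: 37.9, 2.6, 3.8, 25.7, 19.4, 2.1, 9.7, 24.6, 39.2, 26.4, 11.7, 25.9; M̄R̄ = 229.0000 / 12 = 19.0833
UCL = X̄ + 3·M̄R̄/d₂ = 1304.8308 + 3 × 19.0833 / 1.128 = 1355.5843

1355.58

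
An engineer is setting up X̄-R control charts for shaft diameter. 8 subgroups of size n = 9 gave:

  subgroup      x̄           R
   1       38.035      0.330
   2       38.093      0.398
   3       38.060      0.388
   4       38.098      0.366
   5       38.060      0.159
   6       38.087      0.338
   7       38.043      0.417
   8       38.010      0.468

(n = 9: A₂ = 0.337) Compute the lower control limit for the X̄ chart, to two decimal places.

X̄̄ = (38.035 + 38.093 + 38.060 + 38.098 + 38.060 + 38.087 + 38.043 + 38.010) / 8 = 304.4860 / 8 = 38.0607
R̄ = (0.330 + 0.398 + 0.388 + 0.366 + 0.159 + 0.338 + 0.417 + 0.468) / 8 = 2.8640 / 8 = 0.3580
LCL = X̄̄ − A₂·R̄ = 38.0607 − 0.337 × 0.3580 = 37.9401

37.94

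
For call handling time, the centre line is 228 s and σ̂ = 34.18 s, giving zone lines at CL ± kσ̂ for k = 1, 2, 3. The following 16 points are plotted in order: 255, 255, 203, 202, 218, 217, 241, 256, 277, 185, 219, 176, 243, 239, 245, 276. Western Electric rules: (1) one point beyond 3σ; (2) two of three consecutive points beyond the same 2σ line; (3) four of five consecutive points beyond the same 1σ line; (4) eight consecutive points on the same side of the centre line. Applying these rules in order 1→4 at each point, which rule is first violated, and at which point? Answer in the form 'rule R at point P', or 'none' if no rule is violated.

Zone of each point (C = within 1σ̂, B = 1σ̂–2σ̂, A = 2σ̂–3σ̂, * = beyond 3σ̂; sign = side of CL): 1:+C, 2:+C, 3:-C, 4:-C, 5:-C, 6:-C, 7:+C, 8:+C, 9:+B, 10:-B, 11:-C, 12:-B, 13:+C, 14:+C, 15:+C, 16:+B
No rule fires across all 16 points.

none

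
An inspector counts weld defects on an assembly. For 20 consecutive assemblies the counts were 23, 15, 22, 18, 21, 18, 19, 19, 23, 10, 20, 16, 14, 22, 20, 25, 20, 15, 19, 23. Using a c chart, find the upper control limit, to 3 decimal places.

32.211

c̄ = (23 + 15 + 22 + 18 + 21 + 18 + 19 + 19 + 23 + 10 + 20 + 16 + 14 + 22 + 20 + 25 + 20 + 15 + 19 + 23) / 20 = 382 / 20 = 19.1000
UCL = c̄ + 3√c̄ = 19.1000 + 3 × √19.1000 = 19.1000 + 3 × 4.3704 = 32.2111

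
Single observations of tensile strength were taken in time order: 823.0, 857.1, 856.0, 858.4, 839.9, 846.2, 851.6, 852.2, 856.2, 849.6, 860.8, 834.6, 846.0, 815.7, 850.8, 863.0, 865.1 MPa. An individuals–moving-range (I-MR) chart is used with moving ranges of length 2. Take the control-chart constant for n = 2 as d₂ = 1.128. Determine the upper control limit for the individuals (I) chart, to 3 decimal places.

883.091

X̄ = (823.0 + 857.1 + 856.0 + 858.4 + 839.9 + 846.2 + 851.6 + 852.2 + 856.2 + 849.6 + 860.8 + 834.6 + 846.0 + 815.7 + 850.8 + 863.0 + 865.1) / 17 = 848.6000
Moving ranges: 34.1, 1.1, 2.4, 18.5, 6.3, 5.4, 0.6, 4.0, 6.6, 11.2, 26.2, 11.4, 30.3, 35.1, 12.2, 2.1; M̄R̄ = 207.5000 / 16 = 12.9688
UCL = X̄ + 3·M̄R̄/d₂ = 848.6000 + 3 × 12.9688 / 1.128 = 883.0914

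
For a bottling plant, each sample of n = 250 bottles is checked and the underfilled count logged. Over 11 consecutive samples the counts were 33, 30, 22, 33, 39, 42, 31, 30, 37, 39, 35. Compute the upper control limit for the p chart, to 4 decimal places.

p̄ = Σdᵢ / (k·n) = 371 / (11 × 250) = 0.13491
UCL = p̄ + 3·√(p̄(1−p̄)/n) = 0.13491 + 3 × √(0.13491×0.86509/250) = 0.13491 + 3 × 0.02161 = 0.19973

0.1997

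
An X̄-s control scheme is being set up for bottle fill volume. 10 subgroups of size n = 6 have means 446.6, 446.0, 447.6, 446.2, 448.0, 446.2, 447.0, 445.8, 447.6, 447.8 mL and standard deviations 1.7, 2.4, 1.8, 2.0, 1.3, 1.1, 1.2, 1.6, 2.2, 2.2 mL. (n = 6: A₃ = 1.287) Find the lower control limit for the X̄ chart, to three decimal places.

444.628

X̄̄ = (446.6 + 446.0 + 447.6 + 446.2 + 448.0 + 446.2 + 447.0 + 445.8 + 447.6 + 447.8) / 10 = 446.8800
s̄ = (1.7 + 2.4 + 1.8 + 2.0 + 1.3 + 1.1 + 1.2 + 1.6 + 2.2 + 2.2) / 10 = 1.7500
LCL = X̄̄ − A₃·s̄ = 446.8800 − 1.287 × 1.7500 = 444.6277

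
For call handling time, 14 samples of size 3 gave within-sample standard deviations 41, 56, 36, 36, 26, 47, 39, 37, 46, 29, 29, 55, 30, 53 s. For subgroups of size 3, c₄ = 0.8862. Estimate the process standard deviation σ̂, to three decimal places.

s̄ = (41 + 56 + 36 + 36 + 26 + 47 + 39 + 37 + 46 + 29 + 29 + 55 + 30 + 53) / 14 = 40.0000
σ̂ = s̄ / c₄ = 40.0000 / 0.8862 = 45.1365

45.137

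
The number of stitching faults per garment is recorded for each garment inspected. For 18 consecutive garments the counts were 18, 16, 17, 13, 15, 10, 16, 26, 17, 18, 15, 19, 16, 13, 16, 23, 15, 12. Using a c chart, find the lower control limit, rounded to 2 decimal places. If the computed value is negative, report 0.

4.24

c̄ = (18 + 16 + 17 + 13 + 15 + 10 + 16 + 26 + 17 + 18 + 15 + 19 + 16 + 13 + 16 + 23 + 15 + 12) / 18 = 295 / 18 = 16.3889
LCL = c̄ − 3√c̄ = 16.3889 − 3 × 4.0483 = 4.2439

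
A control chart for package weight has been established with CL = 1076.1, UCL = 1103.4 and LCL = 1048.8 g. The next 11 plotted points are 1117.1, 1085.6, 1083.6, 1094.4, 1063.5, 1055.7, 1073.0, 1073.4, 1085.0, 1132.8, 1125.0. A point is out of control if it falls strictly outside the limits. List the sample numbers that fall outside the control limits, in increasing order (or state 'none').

1, 10, 11

Compare each point to [1048.8, 1103.4]: sample 1 = 1117.1 > UCL; sample 10 = 1132.8 > UCL; sample 11 = 1125.0 > UCL.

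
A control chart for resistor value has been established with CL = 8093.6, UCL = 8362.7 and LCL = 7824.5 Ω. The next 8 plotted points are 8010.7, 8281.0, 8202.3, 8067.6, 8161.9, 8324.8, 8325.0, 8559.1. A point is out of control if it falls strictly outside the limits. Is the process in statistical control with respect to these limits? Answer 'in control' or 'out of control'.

out of control

Compare each point to [7824.5, 8362.7]: sample 8 = 8559.1 > UCL.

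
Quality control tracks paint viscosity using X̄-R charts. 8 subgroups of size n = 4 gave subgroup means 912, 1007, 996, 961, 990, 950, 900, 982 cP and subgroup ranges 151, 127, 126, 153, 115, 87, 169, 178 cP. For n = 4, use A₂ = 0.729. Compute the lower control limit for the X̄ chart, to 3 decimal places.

X̄̄ = (912 + 1007 + 996 + 961 + 990 + 950 + 900 + 982) / 8 = 7698.0000 / 8 = 962.2500
R̄ = (151 + 127 + 126 + 153 + 115 + 87 + 169 + 178) / 8 = 1106.0000 / 8 = 138.2500
LCL = X̄̄ − A₂·R̄ = 962.2500 − 0.729 × 138.2500 = 861.4657

861.466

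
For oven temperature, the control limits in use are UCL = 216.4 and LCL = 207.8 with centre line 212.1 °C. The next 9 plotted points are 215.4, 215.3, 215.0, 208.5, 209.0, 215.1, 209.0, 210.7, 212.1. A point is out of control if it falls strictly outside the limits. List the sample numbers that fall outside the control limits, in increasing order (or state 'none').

All 9 points lie within [207.8, 216.4].

none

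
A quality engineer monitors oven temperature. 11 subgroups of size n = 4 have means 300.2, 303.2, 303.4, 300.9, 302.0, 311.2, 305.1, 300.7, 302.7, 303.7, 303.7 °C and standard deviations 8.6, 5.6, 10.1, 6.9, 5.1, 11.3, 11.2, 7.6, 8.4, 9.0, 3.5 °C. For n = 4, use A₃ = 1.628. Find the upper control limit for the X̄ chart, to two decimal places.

X̄̄ = (300.2 + 303.2 + 303.4 + 300.9 + 302.0 + 311.2 + 305.1 + 300.7 + 302.7 + 303.7 + 303.7) / 11 = 303.3455
s̄ = (8.6 + 5.6 + 10.1 + 6.9 + 5.1 + 11.3 + 11.2 + 7.6 + 8.4 + 9.0 + 3.5) / 11 = 7.9364
UCL = X̄̄ + A₃·s̄ = 303.3455 + 1.628 × 7.9364 = 316.2659

316.27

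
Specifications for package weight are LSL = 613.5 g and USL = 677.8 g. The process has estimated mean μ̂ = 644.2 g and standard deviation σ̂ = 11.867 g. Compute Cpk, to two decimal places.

0.86

Cpu = (USL − μ̂) / (3σ̂) = (677.8 − 644.2) / (3 × 11.867) = 0.9438; Cpl = (μ̂ − LSL) / (3σ̂) = (644.2 − 613.5) / (3 × 11.867) = 0.8623; Cpk = min(Cpu, Cpl) = 0.8623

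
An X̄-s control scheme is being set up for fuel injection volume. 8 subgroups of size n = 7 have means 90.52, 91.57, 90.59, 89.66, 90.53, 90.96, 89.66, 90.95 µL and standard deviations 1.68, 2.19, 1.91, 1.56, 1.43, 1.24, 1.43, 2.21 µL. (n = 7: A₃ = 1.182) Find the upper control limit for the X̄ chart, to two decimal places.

92.57

X̄̄ = (90.52 + 91.57 + 90.59 + 89.66 + 90.53 + 90.96 + 89.66 + 90.95) / 8 = 90.5550
s̄ = (1.68 + 2.19 + 1.91 + 1.56 + 1.43 + 1.24 + 1.43 + 2.21) / 8 = 1.7063
UCL = X̄̄ + A₃·s̄ = 90.5550 + 1.182 × 1.7063 = 92.5718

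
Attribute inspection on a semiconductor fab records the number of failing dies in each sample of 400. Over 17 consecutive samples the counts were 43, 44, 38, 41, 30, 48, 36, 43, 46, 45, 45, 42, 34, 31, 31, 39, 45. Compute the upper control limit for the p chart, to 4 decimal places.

p̄ = Σdᵢ / (k·n) = 681 / (17 × 400) = 0.10015
UCL = p̄ + 3·√(p̄(1−p̄)/n) = 0.10015 + 3 × √(0.10015×0.89985/400) = 0.10015 + 3 × 0.01501 = 0.14518

0.1452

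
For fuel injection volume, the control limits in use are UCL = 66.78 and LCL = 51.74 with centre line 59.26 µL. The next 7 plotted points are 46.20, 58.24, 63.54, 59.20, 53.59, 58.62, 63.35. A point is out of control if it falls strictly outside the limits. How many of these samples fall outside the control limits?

Compare each point to [51.74, 66.78]: sample 1 = 46.20 < LCL.

1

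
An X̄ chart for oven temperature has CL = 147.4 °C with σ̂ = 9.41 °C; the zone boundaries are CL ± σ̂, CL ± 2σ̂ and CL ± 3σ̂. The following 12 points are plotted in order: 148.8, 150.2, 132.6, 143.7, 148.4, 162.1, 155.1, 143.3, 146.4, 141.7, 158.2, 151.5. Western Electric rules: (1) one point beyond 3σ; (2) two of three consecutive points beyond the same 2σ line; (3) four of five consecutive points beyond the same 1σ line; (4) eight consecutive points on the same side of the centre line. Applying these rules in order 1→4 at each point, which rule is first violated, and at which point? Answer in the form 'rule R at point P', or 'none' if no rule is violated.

none

Zone of each point (C = within 1σ̂, B = 1σ̂–2σ̂, A = 2σ̂–3σ̂, * = beyond 3σ̂; sign = side of CL): 1:+C, 2:+C, 3:-B, 4:-C, 5:+C, 6:+B, 7:+C, 8:-C, 9:-C, 10:-C, 11:+B, 12:+C
No rule fires across all 12 points.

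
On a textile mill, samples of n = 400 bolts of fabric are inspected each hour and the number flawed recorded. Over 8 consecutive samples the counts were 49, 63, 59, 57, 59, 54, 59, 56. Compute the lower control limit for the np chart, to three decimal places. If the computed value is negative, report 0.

36.026

p̄ = Σdᵢ / (k·n) = 456 / (8 × 400) = 0.14250
LCL = np̄ − 3·√(np̄(1−p̄)) = 57.0000 − 3 × 6.9912 = 36.0263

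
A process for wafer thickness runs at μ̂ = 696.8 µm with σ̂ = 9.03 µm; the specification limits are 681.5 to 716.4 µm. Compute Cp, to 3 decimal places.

0.644

Cp = (USL − LSL) / (6σ̂) = (716.4 − 681.5) / (6 × 9.03) = 34.9000 / 54.1800 = 0.6441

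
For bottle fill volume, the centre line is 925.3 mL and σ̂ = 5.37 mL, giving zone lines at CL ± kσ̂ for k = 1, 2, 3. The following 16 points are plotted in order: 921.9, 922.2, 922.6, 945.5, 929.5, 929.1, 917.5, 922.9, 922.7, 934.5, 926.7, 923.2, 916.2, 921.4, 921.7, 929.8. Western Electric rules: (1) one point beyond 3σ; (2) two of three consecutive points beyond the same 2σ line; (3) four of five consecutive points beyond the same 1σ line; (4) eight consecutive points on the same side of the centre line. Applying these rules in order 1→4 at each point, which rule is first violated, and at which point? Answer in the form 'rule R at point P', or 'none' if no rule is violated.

Zone of each point (C = within 1σ̂, B = 1σ̂–2σ̂, A = 2σ̂–3σ̂, * = beyond 3σ̂; sign = side of CL): 1:-C, 2:-C, 3:-C, 4:+*, 5:+C, 6:+C, 7:-B, 8:-C, 9:-C, 10:+B, 11:+C, 12:-C, 13:-B, 14:-C, 15:-C, 16:+C
Rule 1 (one point beyond the 3σ limits) is satisfied at point 4.

rule 1 at point 4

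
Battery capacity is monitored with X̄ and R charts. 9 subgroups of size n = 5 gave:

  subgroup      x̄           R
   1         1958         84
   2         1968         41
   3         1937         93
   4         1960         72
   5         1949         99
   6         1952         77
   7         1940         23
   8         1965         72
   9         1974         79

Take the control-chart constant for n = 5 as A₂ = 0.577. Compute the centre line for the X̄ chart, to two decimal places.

1955.89

X̄̄ = (1958 + 1968 + 1937 + 1960 + 1949 + 1952 + 1940 + 1965 + 1974) / 9 = 17603.0000 / 9 = 1955.8889
CL = X̄̄ = 1955.8889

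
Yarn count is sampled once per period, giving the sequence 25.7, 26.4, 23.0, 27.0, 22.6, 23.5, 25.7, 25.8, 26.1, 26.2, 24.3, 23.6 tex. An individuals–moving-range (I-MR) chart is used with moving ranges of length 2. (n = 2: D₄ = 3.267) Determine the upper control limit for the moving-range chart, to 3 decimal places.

5.554

Moving ranges: 0.7, 3.4, 4.0, 4.4, 0.9, 2.2, 0.1, 0.3, 0.1, 1.9, 0.7; M̄R̄ = 18.7000 / 11 = 1.7000
UCL_MR = D₄·M̄R̄ = 3.267 × 1.7000 = 5.5539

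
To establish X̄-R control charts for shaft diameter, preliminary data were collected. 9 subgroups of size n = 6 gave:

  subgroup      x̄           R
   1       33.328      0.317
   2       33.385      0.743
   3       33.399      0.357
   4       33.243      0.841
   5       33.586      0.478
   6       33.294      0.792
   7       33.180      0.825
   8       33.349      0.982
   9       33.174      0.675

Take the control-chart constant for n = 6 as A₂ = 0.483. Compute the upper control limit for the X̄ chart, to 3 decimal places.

33.649

X̄̄ = (33.328 + 33.385 + 33.399 + 33.243 + 33.586 + 33.294 + 33.180 + 33.349 + 33.174) / 9 = 299.9380 / 9 = 33.3264
R̄ = (0.317 + 0.743 + 0.357 + 0.841 + 0.478 + 0.792 + 0.825 + 0.982 + 0.675) / 9 = 6.0100 / 9 = 0.6678
UCL = X̄̄ + A₂·R̄ = 33.3264 + 0.483 × 0.6678 = 33.6490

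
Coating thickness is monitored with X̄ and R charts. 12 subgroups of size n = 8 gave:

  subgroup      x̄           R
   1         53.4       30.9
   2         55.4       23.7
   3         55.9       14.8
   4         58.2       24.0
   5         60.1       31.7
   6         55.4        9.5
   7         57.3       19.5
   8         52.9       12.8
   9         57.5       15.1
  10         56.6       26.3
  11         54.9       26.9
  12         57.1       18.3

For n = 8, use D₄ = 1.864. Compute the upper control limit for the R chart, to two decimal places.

39.38

R̄ = (30.9 + 23.7 + 14.8 + 24.0 + 31.7 + 9.5 + 19.5 + 12.8 + 15.1 + 26.3 + 26.9 + 18.3) / 12 = 253.5000 / 12 = 21.1250
UCL_R = D₄·R̄ = 1.864 × 21.1250 = 39.3770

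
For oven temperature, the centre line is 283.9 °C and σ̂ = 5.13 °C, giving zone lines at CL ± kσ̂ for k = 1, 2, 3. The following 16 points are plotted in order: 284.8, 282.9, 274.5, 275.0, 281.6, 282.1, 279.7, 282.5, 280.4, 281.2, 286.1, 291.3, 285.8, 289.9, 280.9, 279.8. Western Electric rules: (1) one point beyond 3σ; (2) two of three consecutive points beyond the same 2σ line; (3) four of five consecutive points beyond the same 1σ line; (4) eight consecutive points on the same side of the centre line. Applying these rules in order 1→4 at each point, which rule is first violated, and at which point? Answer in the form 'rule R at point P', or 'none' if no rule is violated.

Zone of each point (C = within 1σ̂, B = 1σ̂–2σ̂, A = 2σ̂–3σ̂, * = beyond 3σ̂; sign = side of CL): 1:+C, 2:-C, 3:-B, 4:-B, 5:-C, 6:-C, 7:-C, 8:-C, 9:-C, 10:-C, 11:+C, 12:+B, 13:+C, 14:+B, 15:-C, 16:-C
Rule 4 (eight consecutive points on the same side of the centre line) is satisfied at point 9.

rule 4 at point 9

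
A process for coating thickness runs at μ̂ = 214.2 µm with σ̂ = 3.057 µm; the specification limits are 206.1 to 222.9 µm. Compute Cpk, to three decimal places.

Cpu = (USL − μ̂) / (3σ̂) = (222.9 − 214.2) / (3 × 3.057) = 0.9486; Cpl = (μ̂ − LSL) / (3σ̂) = (214.2 − 206.1) / (3 × 3.057) = 0.8832; Cpk = min(Cpu, Cpl) = 0.8832

0.883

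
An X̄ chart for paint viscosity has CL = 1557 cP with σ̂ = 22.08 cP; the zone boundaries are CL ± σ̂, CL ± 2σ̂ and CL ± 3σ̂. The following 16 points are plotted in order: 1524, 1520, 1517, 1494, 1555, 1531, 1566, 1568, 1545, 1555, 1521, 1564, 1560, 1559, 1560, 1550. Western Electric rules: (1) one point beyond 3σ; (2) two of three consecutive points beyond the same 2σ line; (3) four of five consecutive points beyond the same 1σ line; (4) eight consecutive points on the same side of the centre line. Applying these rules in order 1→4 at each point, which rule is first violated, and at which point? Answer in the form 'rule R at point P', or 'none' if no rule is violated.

rule 3 at point 4

Zone of each point (C = within 1σ̂, B = 1σ̂–2σ̂, A = 2σ̂–3σ̂, * = beyond 3σ̂; sign = side of CL): 1:-B, 2:-B, 3:-B, 4:-A, 5:-C, 6:-B, 7:+C, 8:+C, 9:-C, 10:-C, 11:-B, 12:+C, 13:+C, 14:+C, 15:+C, 16:-C
Rule 3 (four of five consecutive points beyond the same 1σ limit) is satisfied at point 4.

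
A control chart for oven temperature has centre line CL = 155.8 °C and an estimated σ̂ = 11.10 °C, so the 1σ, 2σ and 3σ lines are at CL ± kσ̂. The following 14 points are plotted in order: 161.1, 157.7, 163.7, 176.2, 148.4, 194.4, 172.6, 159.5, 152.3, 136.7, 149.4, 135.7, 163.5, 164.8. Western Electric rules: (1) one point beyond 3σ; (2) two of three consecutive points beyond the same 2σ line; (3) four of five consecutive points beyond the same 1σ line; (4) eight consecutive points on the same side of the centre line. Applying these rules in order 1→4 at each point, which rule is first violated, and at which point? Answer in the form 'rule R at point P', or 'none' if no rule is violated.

rule 1 at point 6

Zone of each point (C = within 1σ̂, B = 1σ̂–2σ̂, A = 2σ̂–3σ̂, * = beyond 3σ̂; sign = side of CL): 1:+C, 2:+C, 3:+C, 4:+B, 5:-C, 6:+*, 7:+B, 8:+C, 9:-C, 10:-B, 11:-C, 12:-B, 13:+C, 14:+C
Rule 1 (one point beyond the 3σ limits) is satisfied at point 6.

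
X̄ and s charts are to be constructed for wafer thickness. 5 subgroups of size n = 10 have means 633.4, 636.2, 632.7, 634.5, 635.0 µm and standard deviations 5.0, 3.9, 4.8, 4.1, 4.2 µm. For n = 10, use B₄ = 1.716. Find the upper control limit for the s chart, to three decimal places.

s̄ = (5.0 + 3.9 + 4.8 + 4.1 + 4.2) / 5 = 4.4000
UCL_s = B₄·s̄ = 1.716 × 4.4000 = 7.5504

7.550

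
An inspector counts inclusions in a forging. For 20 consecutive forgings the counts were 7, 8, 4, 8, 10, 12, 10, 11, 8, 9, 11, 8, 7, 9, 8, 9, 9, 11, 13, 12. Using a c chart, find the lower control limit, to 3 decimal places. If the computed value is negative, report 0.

c̄ = (7 + 8 + 4 + 8 + 10 + 12 + 10 + 11 + 8 + 9 + 11 + 8 + 7 + 9 + 8 + 9 + 9 + 11 + 13 + 12) / 20 = 184 / 20 = 9.2000
LCL = c̄ − 3√c̄ = 9.2000 − 3 × 3.0332 = 0.1005

0.101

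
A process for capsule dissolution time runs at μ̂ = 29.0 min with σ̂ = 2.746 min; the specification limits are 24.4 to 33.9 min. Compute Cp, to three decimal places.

0.577

Cp = (USL − LSL) / (6σ̂) = (33.9 − 24.4) / (6 × 2.746) = 9.5000 / 16.4760 = 0.5766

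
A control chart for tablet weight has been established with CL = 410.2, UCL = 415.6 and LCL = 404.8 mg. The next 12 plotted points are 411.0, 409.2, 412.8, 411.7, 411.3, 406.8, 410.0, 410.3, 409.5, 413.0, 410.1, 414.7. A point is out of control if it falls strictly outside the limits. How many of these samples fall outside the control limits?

All 12 points lie within [404.8, 415.6].

0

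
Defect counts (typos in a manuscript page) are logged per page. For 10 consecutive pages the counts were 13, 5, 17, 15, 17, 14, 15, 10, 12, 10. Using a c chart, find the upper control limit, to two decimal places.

c̄ = (13 + 5 + 17 + 15 + 17 + 14 + 15 + 10 + 12 + 10) / 10 = 128 / 10 = 12.8000
UCL = c̄ + 3√c̄ = 12.8000 + 3 × √12.8000 = 12.8000 + 3 × 3.5777 = 23.5331

23.53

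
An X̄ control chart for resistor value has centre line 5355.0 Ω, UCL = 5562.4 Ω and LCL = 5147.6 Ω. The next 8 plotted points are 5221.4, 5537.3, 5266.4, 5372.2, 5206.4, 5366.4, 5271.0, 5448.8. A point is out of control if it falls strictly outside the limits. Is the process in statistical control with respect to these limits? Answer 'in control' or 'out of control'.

in control

All 8 points lie within [5147.6, 5562.4].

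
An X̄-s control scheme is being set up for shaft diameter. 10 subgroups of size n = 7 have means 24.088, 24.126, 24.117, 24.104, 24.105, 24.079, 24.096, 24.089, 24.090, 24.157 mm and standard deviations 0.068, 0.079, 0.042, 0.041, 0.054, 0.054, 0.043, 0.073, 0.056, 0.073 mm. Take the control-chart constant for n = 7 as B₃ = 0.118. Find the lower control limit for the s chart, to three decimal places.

s̄ = (0.068 + 0.079 + 0.042 + 0.041 + 0.054 + 0.054 + 0.043 + 0.073 + 0.056 + 0.073) / 10 = 0.0583
LCL_s = B₃·s̄ = 0.118 × 0.0583 = 0.0069

0.007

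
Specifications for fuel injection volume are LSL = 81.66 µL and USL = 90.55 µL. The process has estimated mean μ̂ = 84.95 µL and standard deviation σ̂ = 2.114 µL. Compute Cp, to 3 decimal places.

Cp = (USL − LSL) / (6σ̂) = (90.55 − 81.66) / (6 × 2.114) = 8.8900 / 12.6840 = 0.7009

0.701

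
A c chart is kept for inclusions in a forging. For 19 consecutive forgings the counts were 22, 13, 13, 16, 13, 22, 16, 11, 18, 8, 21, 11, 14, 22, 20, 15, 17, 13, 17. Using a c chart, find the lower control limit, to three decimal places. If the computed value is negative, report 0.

c̄ = (22 + 13 + 13 + 16 + 13 + 22 + 16 + 11 + 18 + 8 + 21 + 11 + 14 + 22 + 20 + 15 + 17 + 13 + 17) / 19 = 302 / 19 = 15.8947
LCL = c̄ − 3√c̄ = 15.8947 − 3 × 3.9868 = 3.9343

3.934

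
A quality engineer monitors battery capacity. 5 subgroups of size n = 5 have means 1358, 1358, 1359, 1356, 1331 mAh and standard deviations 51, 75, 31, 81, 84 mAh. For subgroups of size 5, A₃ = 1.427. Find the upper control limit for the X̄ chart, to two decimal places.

X̄̄ = (1358 + 1358 + 1359 + 1356 + 1331) / 5 = 1352.4000
s̄ = (51 + 75 + 31 + 81 + 84) / 5 = 64.4000
UCL = X̄̄ + A₃·s̄ = 1352.4000 + 1.427 × 64.4000 = 1444.2988

1444.30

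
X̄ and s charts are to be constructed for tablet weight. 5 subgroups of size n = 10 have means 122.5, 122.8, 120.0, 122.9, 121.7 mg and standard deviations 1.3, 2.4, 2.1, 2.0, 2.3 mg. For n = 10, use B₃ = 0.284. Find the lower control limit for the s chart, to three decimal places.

0.574

s̄ = (1.3 + 2.4 + 2.1 + 2.0 + 2.3) / 5 = 2.0200
LCL_s = B₃·s̄ = 0.284 × 2.0200 = 0.5737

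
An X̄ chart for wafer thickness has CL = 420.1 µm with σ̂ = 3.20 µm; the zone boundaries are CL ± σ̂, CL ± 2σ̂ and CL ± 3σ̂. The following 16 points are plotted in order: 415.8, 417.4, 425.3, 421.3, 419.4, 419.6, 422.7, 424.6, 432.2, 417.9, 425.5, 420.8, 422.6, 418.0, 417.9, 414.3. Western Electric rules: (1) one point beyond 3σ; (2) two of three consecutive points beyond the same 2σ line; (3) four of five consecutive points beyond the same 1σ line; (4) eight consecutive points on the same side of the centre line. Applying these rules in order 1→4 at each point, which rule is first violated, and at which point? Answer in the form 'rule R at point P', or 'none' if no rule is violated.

rule 1 at point 9

Zone of each point (C = within 1σ̂, B = 1σ̂–2σ̂, A = 2σ̂–3σ̂, * = beyond 3σ̂; sign = side of CL): 1:-B, 2:-C, 3:+B, 4:+C, 5:-C, 6:-C, 7:+C, 8:+B, 9:+*, 10:-C, 11:+B, 12:+C, 13:+C, 14:-C, 15:-C, 16:-B
Rule 1 (one point beyond the 3σ limits) is satisfied at point 9.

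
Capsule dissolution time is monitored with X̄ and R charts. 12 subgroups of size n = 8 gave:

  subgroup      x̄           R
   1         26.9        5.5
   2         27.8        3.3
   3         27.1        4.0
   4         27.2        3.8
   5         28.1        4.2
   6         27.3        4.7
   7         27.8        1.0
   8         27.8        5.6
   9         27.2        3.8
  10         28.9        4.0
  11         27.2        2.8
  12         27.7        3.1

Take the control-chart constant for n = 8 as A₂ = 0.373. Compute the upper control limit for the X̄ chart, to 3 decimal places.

29.007

X̄̄ = (26.9 + 27.8 + 27.1 + 27.2 + 28.1 + 27.3 + 27.8 + 27.8 + 27.2 + 28.9 + 27.2 + 27.7) / 12 = 331.0000 / 12 = 27.5833
R̄ = (5.5 + 3.3 + 4.0 + 3.8 + 4.2 + 4.7 + 1.0 + 5.6 + 3.8 + 4.0 + 2.8 + 3.1) / 12 = 45.8000 / 12 = 3.8167
UCL = X̄̄ + A₂·R̄ = 27.5833 + 0.373 × 3.8167 = 29.0069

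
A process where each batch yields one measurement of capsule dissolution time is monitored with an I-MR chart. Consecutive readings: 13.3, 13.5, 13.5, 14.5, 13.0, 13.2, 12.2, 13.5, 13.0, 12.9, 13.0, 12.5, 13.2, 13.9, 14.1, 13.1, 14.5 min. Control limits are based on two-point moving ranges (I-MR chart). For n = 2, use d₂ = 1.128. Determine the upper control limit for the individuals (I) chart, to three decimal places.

X̄ = (13.3 + 13.5 + 13.5 + 14.5 + 13.0 + 13.2 + 12.2 + 13.5 + 13.0 + 12.9 + 13.0 + 12.5 + 13.2 + 13.9 + 14.1 + 13.1 + 14.5) / 17 = 13.3471
Moving ranges: 0.2, 0.0, 1.0, 1.5, 0.2, 1.0, 1.3, 0.5, 0.1, 0.1, 0.5, 0.7, 0.7, 0.2, 1.0, 1.4; M̄R̄ = 10.4000 / 16 = 0.6500
UCL = X̄ + 3·M̄R̄/d₂ = 13.3471 + 3 × 0.6500 / 1.128 = 15.0758

15.076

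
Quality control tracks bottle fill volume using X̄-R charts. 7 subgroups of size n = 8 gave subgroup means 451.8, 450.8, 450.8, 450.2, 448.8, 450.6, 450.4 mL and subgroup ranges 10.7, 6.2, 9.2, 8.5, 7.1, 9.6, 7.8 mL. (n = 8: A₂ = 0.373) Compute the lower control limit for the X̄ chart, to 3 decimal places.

X̄̄ = (451.8 + 450.8 + 450.8 + 450.2 + 448.8 + 450.6 + 450.4) / 7 = 3153.4000 / 7 = 450.4857
R̄ = (10.7 + 6.2 + 9.2 + 8.5 + 7.1 + 9.6 + 7.8) / 7 = 59.1000 / 7 = 8.4429
LCL = X̄̄ − A₂·R̄ = 450.4857 − 0.373 × 8.4429 = 447.3365

447.337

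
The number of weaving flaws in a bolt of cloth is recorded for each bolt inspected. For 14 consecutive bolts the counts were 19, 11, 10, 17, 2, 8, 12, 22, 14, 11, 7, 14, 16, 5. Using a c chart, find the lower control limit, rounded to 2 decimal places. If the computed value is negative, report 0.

1.61

c̄ = (19 + 11 + 10 + 17 + 2 + 8 + 12 + 22 + 14 + 11 + 7 + 14 + 16 + 5) / 14 = 168 / 14 = 12.0000
LCL = c̄ − 3√c̄ = 12.0000 − 3 × 3.4641 = 1.6077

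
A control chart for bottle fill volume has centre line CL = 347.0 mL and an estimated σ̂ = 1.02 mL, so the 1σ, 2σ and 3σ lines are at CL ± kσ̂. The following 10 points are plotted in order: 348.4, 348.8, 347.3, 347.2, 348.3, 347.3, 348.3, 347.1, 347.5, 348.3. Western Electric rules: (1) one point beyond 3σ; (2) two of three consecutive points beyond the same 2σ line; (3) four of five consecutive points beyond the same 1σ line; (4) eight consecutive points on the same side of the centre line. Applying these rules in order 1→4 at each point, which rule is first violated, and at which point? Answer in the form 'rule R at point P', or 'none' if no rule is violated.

rule 4 at point 8

Zone of each point (C = within 1σ̂, B = 1σ̂–2σ̂, A = 2σ̂–3σ̂, * = beyond 3σ̂; sign = side of CL): 1:+B, 2:+B, 3:+C, 4:+C, 5:+B, 6:+C, 7:+B, 8:+C, 9:+C, 10:+B
Rule 4 (eight consecutive points on the same side of the centre line) is satisfied at point 8.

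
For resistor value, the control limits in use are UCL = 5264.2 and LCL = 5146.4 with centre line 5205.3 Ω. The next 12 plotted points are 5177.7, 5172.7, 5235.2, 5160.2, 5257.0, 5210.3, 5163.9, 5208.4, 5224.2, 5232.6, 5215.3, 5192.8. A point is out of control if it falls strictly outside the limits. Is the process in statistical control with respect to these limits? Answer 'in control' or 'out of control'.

All 12 points lie within [5146.4, 5264.2].

in control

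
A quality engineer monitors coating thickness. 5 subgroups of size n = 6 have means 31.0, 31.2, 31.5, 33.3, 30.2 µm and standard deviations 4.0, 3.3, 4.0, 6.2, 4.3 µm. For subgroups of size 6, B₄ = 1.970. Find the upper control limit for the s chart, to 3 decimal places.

s̄ = (4.0 + 3.3 + 4.0 + 6.2 + 4.3) / 5 = 4.3600
UCL_s = B₄·s̄ = 1.970 × 4.3600 = 8.5892

8.589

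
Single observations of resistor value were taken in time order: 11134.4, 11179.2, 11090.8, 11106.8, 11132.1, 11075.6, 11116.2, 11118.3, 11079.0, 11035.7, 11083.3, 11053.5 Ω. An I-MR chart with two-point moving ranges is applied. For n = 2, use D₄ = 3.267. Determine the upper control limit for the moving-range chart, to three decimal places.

128.809

Moving ranges: 44.8, 88.4, 16.0, 25.3, 56.5, 40.6, 2.1, 39.3, 43.3, 47.6, 29.8; M̄R̄ = 433.7000 / 11 = 39.4273
UCL_MR = D₄·M̄R̄ = 3.267 × 39.4273 = 128.8089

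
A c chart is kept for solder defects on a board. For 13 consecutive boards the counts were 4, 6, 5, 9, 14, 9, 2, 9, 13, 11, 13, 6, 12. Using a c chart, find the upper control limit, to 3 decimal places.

c̄ = (4 + 6 + 5 + 9 + 14 + 9 + 2 + 9 + 13 + 11 + 13 + 6 + 12) / 13 = 113 / 13 = 8.6923
UCL = c̄ + 3√c̄ = 8.6923 + 3 × √8.6923 = 8.6923 + 3 × 2.9483 = 17.5371

17.537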